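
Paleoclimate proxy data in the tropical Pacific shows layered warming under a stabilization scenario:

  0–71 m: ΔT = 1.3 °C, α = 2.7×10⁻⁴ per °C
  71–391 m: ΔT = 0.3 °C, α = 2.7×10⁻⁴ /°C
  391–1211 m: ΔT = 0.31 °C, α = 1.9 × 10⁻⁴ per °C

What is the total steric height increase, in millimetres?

99.1 mm of thermosteric rise

Layer 1: 1.3 × 71 × 2.7×10⁻⁴ = 0.024921 m
Layer 2: 2.7×10⁻⁴ × 0.3 × 320 = 0.02592 m
Layer 3: 0.31 × 820 × 1.9×10⁻⁴ = 0.048298 m
Δh = 0.024921 + 0.02592 + 0.048298 = 0.099139 m ≈ 99.1 mm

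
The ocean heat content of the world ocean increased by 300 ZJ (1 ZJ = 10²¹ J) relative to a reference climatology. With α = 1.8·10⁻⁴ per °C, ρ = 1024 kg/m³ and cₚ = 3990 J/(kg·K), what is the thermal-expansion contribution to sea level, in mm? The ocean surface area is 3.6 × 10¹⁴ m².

Per unit area: Q = 300×10²¹ / (3.6×10¹⁴) ≈ 8.333×10⁸ J/m²
Δh = αQ/(ρcₚ) = 1.8×10⁻⁴ × 8.333×10⁸ / (1024 × 3990) ≈ 0.036711 m

37 mm of thermosteric rise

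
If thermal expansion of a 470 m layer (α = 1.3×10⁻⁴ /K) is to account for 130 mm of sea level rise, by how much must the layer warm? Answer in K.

ΔT = Δh/(αH) = 0.13 / (1.3×10⁻⁴ × 470) ≈ 2.128 K

2.1 K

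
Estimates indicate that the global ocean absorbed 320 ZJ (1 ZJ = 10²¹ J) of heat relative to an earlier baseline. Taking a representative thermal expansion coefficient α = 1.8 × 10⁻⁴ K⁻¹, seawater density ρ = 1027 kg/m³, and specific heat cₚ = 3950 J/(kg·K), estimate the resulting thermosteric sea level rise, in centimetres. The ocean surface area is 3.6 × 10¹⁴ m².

Per unit area: Q = 320×10²¹ / (3.6×10¹⁴) ≈ 8.889×10⁸ J/m²
Δh = αQ/(ρcₚ) = 1.8×10⁻⁴ × 8.889×10⁸ / (1027 × 3950) ≈ 0.039442 m

3.94 cm of thermosteric rise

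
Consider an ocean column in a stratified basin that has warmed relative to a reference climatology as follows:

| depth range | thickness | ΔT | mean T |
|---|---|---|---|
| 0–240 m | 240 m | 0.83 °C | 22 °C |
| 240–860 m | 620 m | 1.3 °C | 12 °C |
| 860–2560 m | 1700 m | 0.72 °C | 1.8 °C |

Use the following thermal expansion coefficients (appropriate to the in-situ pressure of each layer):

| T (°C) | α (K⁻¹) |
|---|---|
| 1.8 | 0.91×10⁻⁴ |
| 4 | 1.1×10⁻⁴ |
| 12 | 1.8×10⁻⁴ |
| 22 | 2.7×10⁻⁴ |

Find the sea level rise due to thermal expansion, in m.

Δh ≈ 0.310 m

Layer 1 at 22 °C → α = 2.7×10⁻⁴ K⁻¹
Layer 2 at 12 °C → α = 1.8×10⁻⁴ K⁻¹
Layer 3 at 1.8 °C → α = 0.91×10⁻⁴ K⁻¹
Layer 1: 240 × 0.83 × 2.7×10⁻⁴ = 0.053784 m
240–860 m: 620 × 1.3 × 1.8×10⁻⁴ = 0.14508 m
Layer 3: 0.91×10⁻⁴ × 1700 × 0.72 = 0.111384 m
Δh = 0.053784 + 0.14508 + 0.111384 = 0.310248 m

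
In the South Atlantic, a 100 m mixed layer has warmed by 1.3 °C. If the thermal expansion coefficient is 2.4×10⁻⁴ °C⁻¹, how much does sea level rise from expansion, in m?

Δh = αΔT·H = 2.4×10⁻⁴ × 1.3 × 100 = 0.03120 m

about 0.0312 m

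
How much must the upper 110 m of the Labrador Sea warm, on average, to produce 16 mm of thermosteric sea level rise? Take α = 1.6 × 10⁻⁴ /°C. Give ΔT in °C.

ΔT = Δh/(αH) = 0.016 / (1.6×10⁻⁴ × 110) ≈ 0.9091 °C

about 0.91 °C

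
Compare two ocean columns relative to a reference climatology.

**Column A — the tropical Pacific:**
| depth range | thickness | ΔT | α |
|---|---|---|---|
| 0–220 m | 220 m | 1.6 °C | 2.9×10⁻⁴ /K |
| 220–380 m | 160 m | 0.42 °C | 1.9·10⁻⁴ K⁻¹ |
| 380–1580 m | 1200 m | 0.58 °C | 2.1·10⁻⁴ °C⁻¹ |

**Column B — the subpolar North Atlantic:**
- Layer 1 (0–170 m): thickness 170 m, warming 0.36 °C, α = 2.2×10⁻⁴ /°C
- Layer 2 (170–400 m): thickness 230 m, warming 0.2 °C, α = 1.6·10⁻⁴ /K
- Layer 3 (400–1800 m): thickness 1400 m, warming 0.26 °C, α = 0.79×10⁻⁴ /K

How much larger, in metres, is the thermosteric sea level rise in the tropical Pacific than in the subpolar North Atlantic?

A Layer 1: 2.9×10⁻⁴ × 1.6 × 220 = 0.10208 m
A 1.9×10⁻⁴ × 160 × 0.42 = 0.012768 m
A 380–1580 m: 0.58 × 2.1×10⁻⁴ × 1200 = 0.14616 m
A total: 0.261008 m
B 0–170 m: 170 × 0.36 × 2.2×10⁻⁴ = 0.013464 m
B Layer 2: 1.6×10⁻⁴ × 0.2 × 230 = 0.00736 m
B 400–1800 m: 0.26 × 1400 × 0.79×10⁻⁴ = 0.028756 m
B total: 0.04958 m
Difference: 0.261008 − 0.04958 = 0.211428 m

0.21 m larger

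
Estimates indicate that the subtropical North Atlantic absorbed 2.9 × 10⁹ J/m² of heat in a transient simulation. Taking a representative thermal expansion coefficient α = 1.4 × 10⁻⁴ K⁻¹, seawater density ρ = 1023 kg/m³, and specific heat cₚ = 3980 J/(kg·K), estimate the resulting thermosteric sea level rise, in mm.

Δh = αQ/(ρcₚ) = 1.4×10⁻⁴ × 2.9×10⁹ / (1023 × 3980) ≈ 0.099717 m

99.7 mm of thermosteric rise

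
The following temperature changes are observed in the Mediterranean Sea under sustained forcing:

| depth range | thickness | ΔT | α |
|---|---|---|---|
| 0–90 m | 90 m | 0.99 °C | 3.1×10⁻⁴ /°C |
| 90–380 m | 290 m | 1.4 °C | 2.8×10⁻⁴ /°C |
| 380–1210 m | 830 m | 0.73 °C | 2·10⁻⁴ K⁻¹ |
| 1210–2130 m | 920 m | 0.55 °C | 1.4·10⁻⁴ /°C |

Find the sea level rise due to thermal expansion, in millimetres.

Layer 1: 3.1×10⁻⁴ × 90 × 0.99 = 0.027621 m
Layer 2: 2.8×10⁻⁴ × 290 × 1.4 = 0.11368 m
0.73 × 2×10⁻⁴ × 830 = 0.12118 m
1.4×10⁻⁴ × 0.55 × 920 = 0.07084 m
Δh = 0.027621 + 0.11368 + 0.12118 + 0.07084 = 0.333321 m ≈ 333 mm

Δh ≈ 333 mm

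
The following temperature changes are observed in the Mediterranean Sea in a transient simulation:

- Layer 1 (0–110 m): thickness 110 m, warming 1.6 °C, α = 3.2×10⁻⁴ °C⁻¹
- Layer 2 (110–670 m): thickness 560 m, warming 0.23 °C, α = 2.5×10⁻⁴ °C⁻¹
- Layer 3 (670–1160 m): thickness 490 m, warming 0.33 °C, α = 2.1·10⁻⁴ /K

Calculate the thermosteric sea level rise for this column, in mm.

122 mm

Layer 1: 3.2×10⁻⁴ × 110 × 1.6 = 0.05632 m
0.23 × 560 × 2.5×10⁻⁴ = 0.03220 m
2.1×10⁻⁴ × 490 × 0.33 = 0.033957 m
Δh = 0.05632 + 0.03220 + 0.033957 = 0.122477 m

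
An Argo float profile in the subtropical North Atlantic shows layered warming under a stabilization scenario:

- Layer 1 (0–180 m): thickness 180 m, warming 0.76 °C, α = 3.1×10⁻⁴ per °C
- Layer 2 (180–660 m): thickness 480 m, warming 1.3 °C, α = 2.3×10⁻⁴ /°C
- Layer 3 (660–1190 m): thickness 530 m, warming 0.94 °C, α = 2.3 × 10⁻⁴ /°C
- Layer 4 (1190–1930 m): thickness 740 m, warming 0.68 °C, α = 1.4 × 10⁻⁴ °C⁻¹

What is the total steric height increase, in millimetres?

Layer 1: 0.76 × 3.1×10⁻⁴ × 180 = 0.042408 m
180–660 m: 480 × 2.3×10⁻⁴ × 1.3 = 0.14352 m
660–1190 m: 530 × 2.3×10⁻⁴ × 0.94 = 0.114586 m
Layer 4: 740 × 1.4×10⁻⁴ × 0.68 = 0.070448 m
Δh = 0.042408 + 0.14352 + 0.114586 + 0.070448 = 0.370962 m ≈ 371 mm

Δh = 371 mm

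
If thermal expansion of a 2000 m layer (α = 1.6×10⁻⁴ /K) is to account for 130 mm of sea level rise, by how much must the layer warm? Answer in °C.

ΔT = Δh/(αH) = 0.13 / (1.6×10⁻⁴ × 2000) ≈ 0.4063 °C

0.406 °C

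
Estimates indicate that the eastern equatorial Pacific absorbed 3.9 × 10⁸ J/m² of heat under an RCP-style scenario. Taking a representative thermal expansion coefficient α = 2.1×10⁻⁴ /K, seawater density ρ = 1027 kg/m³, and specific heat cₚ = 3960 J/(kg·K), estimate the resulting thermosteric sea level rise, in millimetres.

Δh = 20 mm

Δh = αQ/(ρcₚ) = 2.1×10⁻⁴ × 3.9×10⁸ / (1027 × 3960) ≈ 0.020138 m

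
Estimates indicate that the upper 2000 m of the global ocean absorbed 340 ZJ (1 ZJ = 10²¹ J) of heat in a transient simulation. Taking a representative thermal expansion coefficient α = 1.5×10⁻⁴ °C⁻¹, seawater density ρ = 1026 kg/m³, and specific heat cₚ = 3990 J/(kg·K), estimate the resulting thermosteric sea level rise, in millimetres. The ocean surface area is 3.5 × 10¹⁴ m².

Per unit area: Q = 340×10²¹ / (3.5×10¹⁴) ≈ 9.714×10⁸ J/m²
Δh = αQ/(ρcₚ) = 1.5×10⁻⁴ × 9.714×10⁸ / (1026 × 3990) ≈ 0.035593 m

Δh ≈ 36 mm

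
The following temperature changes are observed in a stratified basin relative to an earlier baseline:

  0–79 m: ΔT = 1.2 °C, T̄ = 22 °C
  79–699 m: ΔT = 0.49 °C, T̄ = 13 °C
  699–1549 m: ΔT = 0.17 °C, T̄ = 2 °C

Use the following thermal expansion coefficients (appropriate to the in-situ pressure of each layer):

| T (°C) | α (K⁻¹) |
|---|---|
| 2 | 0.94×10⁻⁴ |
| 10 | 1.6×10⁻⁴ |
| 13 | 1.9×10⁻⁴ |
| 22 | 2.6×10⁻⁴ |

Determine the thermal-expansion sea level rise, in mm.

Layer 1 at 22 °C → α = 2.6×10⁻⁴ K⁻¹
Layer 2 at 13 °C → α = 1.9×10⁻⁴ K⁻¹
Layer 3 at 2 °C → α = 0.94×10⁻⁴ K⁻¹
0–79 m: 2.6×10⁻⁴ × 1.2 × 79 = 0.024648 m
79–699 m: 0.49 × 1.9×10⁻⁴ × 620 = 0.057722 m
0.17 × 0.94×10⁻⁴ × 850 = 0.013583 m
Δh = 0.024648 + 0.057722 + 0.013583 = 0.095953 m

96 mm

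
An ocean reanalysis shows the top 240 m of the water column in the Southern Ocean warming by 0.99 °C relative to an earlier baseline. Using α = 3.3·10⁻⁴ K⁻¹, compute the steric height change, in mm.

Δh = αΔT·H = 3.3×10⁻⁴ × 0.99 × 240 = 0.078408 m

78.4 mm of thermosteric rise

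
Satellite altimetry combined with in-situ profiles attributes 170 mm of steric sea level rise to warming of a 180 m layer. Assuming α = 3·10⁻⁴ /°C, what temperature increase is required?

ΔT = Δh/(αH) = 0.17 / (3×10⁻⁴ × 180) ≈ 3.148 K

ΔT ≈ 3.15 K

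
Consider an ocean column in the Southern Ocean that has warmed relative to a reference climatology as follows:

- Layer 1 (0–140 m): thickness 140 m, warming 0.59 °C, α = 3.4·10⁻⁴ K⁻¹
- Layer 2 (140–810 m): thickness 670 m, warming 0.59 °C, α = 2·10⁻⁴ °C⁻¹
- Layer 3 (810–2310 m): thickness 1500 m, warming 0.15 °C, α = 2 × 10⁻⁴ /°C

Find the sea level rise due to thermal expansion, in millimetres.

about 152 mm

0–140 m: 0.59 × 140 × 3.4×10⁻⁴ = 0.028084 m
Layer 2: 0.59 × 2×10⁻⁴ × 670 = 0.07906 m
810–2310 m: 1500 × 2×10⁻⁴ × 0.15 = 0.04500 m
Δh = 0.028084 + 0.07906 + 0.04500 = 0.152144 m ≈ 152 mm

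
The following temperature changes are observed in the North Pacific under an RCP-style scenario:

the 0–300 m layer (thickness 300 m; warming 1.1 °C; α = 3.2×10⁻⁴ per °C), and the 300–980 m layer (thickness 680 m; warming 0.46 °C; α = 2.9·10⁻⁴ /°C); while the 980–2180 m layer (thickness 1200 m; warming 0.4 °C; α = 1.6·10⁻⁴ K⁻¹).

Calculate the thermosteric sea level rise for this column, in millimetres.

Layer 1: 3.2×10⁻⁴ × 300 × 1.1 = 0.10560 m
300–980 m: 2.9×10⁻⁴ × 0.46 × 680 = 0.090712 m
980–2180 m: 0.4 × 1200 × 1.6×10⁻⁴ = 0.07680 m
Δh = 0.10560 + 0.090712 + 0.07680 = 0.273112 m ≈ 273 mm

about 273 mm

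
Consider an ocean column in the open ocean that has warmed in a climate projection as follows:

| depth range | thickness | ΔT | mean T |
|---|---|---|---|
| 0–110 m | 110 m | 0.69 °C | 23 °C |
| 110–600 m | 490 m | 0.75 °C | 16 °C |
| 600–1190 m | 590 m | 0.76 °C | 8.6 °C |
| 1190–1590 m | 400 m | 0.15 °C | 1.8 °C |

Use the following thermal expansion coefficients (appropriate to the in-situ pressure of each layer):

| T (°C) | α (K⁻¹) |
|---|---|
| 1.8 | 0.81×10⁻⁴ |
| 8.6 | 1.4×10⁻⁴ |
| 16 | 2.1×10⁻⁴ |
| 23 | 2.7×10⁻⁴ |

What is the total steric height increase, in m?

Layer 1 at 23 °C → α = 2.7×10⁻⁴ K⁻¹
Layer 2 at 16 °C → α = 2.1×10⁻⁴ K⁻¹
Layer 3 at 8.6 °C → α = 1.4×10⁻⁴ K⁻¹
Layer 4 at 1.8 °C → α = 0.81×10⁻⁴ K⁻¹
0–110 m: 110 × 2.7×10⁻⁴ × 0.69 = 0.020493 m
110–600 m: 2.1×10⁻⁴ × 490 × 0.75 = 0.077175 m
600–1190 m: 590 × 0.76 × 1.4×10⁻⁴ = 0.062776 m
0.81×10⁻⁴ × 400 × 0.15 = 0.00486 m
Δh = 0.020493 + 0.077175 + 0.062776 + 0.00486 = 0.165304 m ≈ 0.17 m

about 0.17 m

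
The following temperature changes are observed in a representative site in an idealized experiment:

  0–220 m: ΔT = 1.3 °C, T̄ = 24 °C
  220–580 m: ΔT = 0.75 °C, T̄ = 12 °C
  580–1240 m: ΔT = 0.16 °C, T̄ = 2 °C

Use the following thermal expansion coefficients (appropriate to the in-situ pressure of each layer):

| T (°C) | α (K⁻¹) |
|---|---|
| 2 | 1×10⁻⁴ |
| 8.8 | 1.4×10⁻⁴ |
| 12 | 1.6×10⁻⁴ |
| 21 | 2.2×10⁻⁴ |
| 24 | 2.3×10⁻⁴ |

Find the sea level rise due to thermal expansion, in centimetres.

Layer 1 at 24 °C → α = 2.3×10⁻⁴ K⁻¹
Layer 2 at 12 °C → α = 1.6×10⁻⁴ K⁻¹
Layer 3 at 2 °C → α = 1×10⁻⁴ K⁻¹
0–220 m: 220 × 1.3 × 2.3×10⁻⁴ = 0.06578 m
220–580 m: 1.6×10⁻⁴ × 360 × 0.75 = 0.04320 m
1×10⁻⁴ × 660 × 0.16 = 0.01056 m
Δh = 0.06578 + 0.04320 + 0.01056 = 0.11954 m

about 12.0 cm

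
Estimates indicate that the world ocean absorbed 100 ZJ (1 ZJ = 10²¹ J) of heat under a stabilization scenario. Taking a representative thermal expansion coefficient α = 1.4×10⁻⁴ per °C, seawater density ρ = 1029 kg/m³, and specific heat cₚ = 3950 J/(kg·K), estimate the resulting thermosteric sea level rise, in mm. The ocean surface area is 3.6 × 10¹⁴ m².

Per unit area: Q = 100×10²¹ / (3.6×10¹⁴) ≈ 2.778×10⁸ J/m²
Δh = αQ/(ρcₚ) = 1.4×10⁻⁴ × 2.778×10⁸ / (1029 × 3950) ≈ 0.0095686 m

Δh = 9.57 mm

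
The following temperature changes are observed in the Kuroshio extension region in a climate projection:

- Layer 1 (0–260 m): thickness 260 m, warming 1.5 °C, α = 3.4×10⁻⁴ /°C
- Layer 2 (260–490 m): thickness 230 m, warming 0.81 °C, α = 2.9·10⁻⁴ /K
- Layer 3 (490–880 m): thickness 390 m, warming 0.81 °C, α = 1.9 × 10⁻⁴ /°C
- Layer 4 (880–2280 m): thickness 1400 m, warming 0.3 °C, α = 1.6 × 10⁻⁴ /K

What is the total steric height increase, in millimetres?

Δh ≈ 314 mm

Layer 1: 260 × 1.5 × 3.4×10⁻⁴ = 0.13260 m
Layer 2: 230 × 2.9×10⁻⁴ × 0.81 = 0.054027 m
0.81 × 390 × 1.9×10⁻⁴ = 0.060021 m
880–2280 m: 0.3 × 1.6×10⁻⁴ × 1400 = 0.06720 m
Δh = 0.13260 + 0.054027 + 0.060021 + 0.06720 = 0.313848 m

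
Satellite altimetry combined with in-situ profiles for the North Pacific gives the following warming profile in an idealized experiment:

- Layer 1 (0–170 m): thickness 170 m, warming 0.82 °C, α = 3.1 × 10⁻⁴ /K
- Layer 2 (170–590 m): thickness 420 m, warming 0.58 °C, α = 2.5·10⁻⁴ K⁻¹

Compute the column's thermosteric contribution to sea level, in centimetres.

0–170 m: 3.1×10⁻⁴ × 170 × 0.82 = 0.043214 m
170–590 m: 0.58 × 2.5×10⁻⁴ × 420 = 0.06090 m
Δh = 0.043214 + 0.06090 = 0.104114 m

10.4 cm of thermosteric rise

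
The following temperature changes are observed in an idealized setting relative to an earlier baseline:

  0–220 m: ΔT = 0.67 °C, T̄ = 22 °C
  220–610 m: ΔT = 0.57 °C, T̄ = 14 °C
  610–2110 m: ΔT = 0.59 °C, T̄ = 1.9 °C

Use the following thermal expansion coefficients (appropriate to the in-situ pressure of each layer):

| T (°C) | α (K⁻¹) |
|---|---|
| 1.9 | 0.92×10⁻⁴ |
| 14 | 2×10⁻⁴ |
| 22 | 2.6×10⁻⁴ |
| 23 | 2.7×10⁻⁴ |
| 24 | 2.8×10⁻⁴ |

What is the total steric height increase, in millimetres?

Δh ≈ 164 mm

Layer 1 at 22 °C → α = 2.6×10⁻⁴ K⁻¹
Layer 2 at 14 °C → α = 2×10⁻⁴ K⁻¹
Layer 3 at 1.9 °C → α = 0.92×10⁻⁴ K⁻¹
0.67 × 2.6×10⁻⁴ × 220 = 0.038324 m
Layer 2: 390 × 2×10⁻⁴ × 0.57 = 0.04446 m
1500 × 0.59 × 0.92×10⁻⁴ = 0.08142 m
Δh = 0.038324 + 0.04446 + 0.08142 = 0.164204 m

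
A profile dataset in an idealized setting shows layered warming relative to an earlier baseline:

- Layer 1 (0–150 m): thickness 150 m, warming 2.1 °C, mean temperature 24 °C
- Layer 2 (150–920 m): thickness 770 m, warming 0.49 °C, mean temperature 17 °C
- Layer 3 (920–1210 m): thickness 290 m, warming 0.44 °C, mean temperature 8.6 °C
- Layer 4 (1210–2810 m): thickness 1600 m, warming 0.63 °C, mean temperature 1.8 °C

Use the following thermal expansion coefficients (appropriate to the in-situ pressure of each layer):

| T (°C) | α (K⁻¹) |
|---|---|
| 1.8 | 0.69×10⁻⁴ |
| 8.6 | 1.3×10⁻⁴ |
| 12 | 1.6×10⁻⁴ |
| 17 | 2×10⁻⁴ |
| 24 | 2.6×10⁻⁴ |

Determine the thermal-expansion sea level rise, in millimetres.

Δh = 244 mm

Layer 1 at 24 °C → α = 2.6×10⁻⁴ K⁻¹
Layer 2 at 17 °C → α = 2×10⁻⁴ K⁻¹
Layer 3 at 8.6 °C → α = 1.3×10⁻⁴ K⁻¹
Layer 4 at 1.8 °C → α = 0.69×10⁻⁴ K⁻¹
2.1 × 2.6×10⁻⁴ × 150 = 0.08190 m
150–920 m: 770 × 2×10⁻⁴ × 0.49 = 0.07546 m
920–1210 m: 0.44 × 290 × 1.3×10⁻⁴ = 0.016588 m
1210–2810 m: 0.63 × 1600 × 0.69×10⁻⁴ = 0.069552 m
Δh = 0.08190 + 0.07546 + 0.016588 + 0.069552 = 0.24350 m ≈ 244 mm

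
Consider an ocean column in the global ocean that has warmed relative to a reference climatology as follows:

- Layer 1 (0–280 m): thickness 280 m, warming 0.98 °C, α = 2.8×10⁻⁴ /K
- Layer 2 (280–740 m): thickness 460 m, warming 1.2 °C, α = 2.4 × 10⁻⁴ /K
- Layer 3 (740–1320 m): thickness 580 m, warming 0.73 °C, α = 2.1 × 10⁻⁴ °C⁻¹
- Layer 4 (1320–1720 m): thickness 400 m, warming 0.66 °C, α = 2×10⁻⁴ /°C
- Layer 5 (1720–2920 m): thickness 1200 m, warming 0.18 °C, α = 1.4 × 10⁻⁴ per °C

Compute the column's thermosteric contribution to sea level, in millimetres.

Δh ≈ 381 mm

Layer 1: 0.98 × 2.8×10⁻⁴ × 280 = 0.076832 m
2.4×10⁻⁴ × 1.2 × 460 = 0.13248 m
2.1×10⁻⁴ × 580 × 0.73 = 0.088914 m
2×10⁻⁴ × 0.66 × 400 = 0.05280 m
1720–2920 m: 0.18 × 1.4×10⁻⁴ × 1200 = 0.03024 m
Δh = 0.076832 + 0.13248 + 0.088914 + 0.05280 + 0.03024 = 0.381266 m ≈ 381 mm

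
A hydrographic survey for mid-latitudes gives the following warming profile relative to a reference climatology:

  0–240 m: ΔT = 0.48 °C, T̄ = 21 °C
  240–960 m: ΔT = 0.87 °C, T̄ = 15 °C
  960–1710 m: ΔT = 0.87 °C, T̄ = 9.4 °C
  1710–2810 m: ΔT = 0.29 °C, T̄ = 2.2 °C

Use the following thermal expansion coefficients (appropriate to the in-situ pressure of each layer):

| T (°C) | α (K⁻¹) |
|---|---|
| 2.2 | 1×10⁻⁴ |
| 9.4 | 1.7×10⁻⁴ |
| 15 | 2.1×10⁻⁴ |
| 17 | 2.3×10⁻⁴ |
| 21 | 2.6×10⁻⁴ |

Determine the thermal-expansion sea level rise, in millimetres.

Δh = 304 mm

Layer 1 at 21 °C → α = 2.6×10⁻⁴ K⁻¹
Layer 2 at 15 °C → α = 2.1×10⁻⁴ K⁻¹
Layer 3 at 9.4 °C → α = 1.7×10⁻⁴ K⁻¹
Layer 4 at 2.2 °C → α = 1×10⁻⁴ K⁻¹
Layer 1: 0.48 × 2.6×10⁻⁴ × 240 = 0.029952 m
240–960 m: 720 × 0.87 × 2.1×10⁻⁴ = 0.131544 m
Layer 3: 0.87 × 750 × 1.7×10⁻⁴ = 0.110925 m
1100 × 0.29 × 1×10⁻⁴ = 0.03190 m
Δh = 0.029952 + 0.131544 + 0.110925 + 0.03190 = 0.304321 m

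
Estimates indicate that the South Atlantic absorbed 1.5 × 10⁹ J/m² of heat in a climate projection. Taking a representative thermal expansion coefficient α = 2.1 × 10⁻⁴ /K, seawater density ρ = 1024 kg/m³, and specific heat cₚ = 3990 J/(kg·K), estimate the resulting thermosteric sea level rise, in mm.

Δh = αQ/(ρcₚ) = 2.1×10⁻⁴ × 1.5×10⁹ / (1024 × 3990) ≈ 0.077097 m

Δh = 77.1 mm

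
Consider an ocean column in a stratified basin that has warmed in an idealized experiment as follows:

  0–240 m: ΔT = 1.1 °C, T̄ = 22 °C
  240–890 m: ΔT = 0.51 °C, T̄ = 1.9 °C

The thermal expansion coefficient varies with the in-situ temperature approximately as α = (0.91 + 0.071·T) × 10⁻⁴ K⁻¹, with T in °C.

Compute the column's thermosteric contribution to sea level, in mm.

Layer 1: α = (0.91 + 0.071×22)×10⁻⁴ = 2.472×10⁻⁴ K⁻¹
Layer 2: α = (0.91 + 0.071×1.9)×10⁻⁴ = 1.0449×10⁻⁴ K⁻¹
Layer 1: 2.472×10⁻⁴ × 240 × 1.1 = 0.0652608 m
650 × 0.51 × 1.0449×10⁻⁴ = 0.034638435 m
Δh = 0.0652608 + 0.034638435 = 0.099899235 m ≈ 99.9 mm

99.9 mm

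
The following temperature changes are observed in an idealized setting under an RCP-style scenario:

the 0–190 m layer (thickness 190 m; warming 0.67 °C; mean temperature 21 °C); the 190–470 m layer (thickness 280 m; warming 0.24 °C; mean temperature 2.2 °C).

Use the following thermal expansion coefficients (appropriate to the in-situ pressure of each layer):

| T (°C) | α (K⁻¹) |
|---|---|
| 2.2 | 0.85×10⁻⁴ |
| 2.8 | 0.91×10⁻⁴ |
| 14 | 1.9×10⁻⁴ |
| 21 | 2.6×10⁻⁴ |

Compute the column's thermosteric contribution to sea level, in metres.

Layer 1 at 21 °C → α = 2.6×10⁻⁴ K⁻¹
Layer 2 at 2.2 °C → α = 0.85×10⁻⁴ K⁻¹
Layer 1: 190 × 2.6×10⁻⁴ × 0.67 = 0.033098 m
190–470 m: 0.24 × 280 × 0.85×10⁻⁴ = 0.005712 m
Δh = 0.033098 + 0.005712 = 0.03881 m

0.039 m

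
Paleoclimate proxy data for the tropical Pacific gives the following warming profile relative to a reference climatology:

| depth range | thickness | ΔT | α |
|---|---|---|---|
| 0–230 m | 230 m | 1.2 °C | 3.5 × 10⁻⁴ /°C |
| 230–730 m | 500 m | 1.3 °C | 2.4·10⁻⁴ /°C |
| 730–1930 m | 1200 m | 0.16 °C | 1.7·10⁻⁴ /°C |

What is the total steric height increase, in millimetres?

Layer 1: 230 × 3.5×10⁻⁴ × 1.2 = 0.09660 m
230–730 m: 2.4×10⁻⁴ × 500 × 1.3 = 0.15600 m
0.16 × 1.7×10⁻⁴ × 1200 = 0.03264 m
Δh = 0.09660 + 0.15600 + 0.03264 = 0.28524 m

285 mm of thermosteric rise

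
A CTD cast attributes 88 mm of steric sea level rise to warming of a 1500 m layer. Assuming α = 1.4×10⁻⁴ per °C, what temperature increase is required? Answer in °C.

ΔT = Δh/(αH) = 0.088 / (1.4×10⁻⁴ × 1500) ≈ 0.4190 °C

ΔT ≈ 0.42 °C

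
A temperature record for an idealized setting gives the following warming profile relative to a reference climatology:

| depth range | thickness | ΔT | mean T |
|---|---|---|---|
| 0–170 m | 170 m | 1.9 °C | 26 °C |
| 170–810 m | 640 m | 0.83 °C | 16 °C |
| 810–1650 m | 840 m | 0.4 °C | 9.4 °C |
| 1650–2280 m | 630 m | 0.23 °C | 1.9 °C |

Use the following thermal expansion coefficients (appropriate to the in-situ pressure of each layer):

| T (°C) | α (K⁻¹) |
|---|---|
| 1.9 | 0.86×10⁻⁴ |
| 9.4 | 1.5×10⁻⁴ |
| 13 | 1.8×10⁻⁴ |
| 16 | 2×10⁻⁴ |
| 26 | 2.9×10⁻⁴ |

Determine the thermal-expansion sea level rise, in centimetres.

Δh = 26 cm

Layer 1 at 26 °C → α = 2.9×10⁻⁴ K⁻¹
Layer 2 at 16 °C → α = 2×10⁻⁴ K⁻¹
Layer 3 at 9.4 °C → α = 1.5×10⁻⁴ K⁻¹
Layer 4 at 1.9 °C → α = 0.86×10⁻⁴ K⁻¹
0–170 m: 1.9 × 2.9×10⁻⁴ × 170 = 0.09367 m
640 × 0.83 × 2×10⁻⁴ = 0.10624 m
Layer 3: 840 × 1.5×10⁻⁴ × 0.4 = 0.05040 m
Layer 4: 0.86×10⁻⁴ × 630 × 0.23 = 0.0124614 m
Δh = 0.09367 + 0.10624 + 0.05040 + 0.0124614 = 0.2627714 m ≈ 26 cm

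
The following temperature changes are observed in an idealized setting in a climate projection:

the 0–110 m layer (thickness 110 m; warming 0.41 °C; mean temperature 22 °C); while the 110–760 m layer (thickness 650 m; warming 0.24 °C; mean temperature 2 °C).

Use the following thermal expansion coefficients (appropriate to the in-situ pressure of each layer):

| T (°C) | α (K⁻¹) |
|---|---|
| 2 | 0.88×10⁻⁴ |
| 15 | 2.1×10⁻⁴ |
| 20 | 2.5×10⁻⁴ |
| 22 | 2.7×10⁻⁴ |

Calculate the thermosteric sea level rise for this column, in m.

Layer 1 at 22 °C → α = 2.7×10⁻⁴ K⁻¹
Layer 2 at 2 °C → α = 0.88×10⁻⁴ K⁻¹
110 × 0.41 × 2.7×10⁻⁴ = 0.012177 m
650 × 0.88×10⁻⁴ × 0.24 = 0.013728 m
Δh = 0.012177 + 0.013728 = 0.025905 m ≈ 0.0259 m

Δh = 0.0259 m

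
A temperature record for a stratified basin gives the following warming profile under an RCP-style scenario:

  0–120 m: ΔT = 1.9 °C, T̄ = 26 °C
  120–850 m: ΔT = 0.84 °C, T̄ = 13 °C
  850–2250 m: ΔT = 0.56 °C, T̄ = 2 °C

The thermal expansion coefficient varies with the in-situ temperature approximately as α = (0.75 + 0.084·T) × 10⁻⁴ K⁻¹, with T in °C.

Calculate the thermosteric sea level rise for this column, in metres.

Layer 1: α = (0.75 + 0.084×26)×10⁻⁴ = 2.934×10⁻⁴ K⁻¹
Layer 2: α = (0.75 + 0.084×13)×10⁻⁴ = 1.842×10⁻⁴ K⁻¹
Layer 3: α = (0.75 + 0.084×2)×10⁻⁴ = 0.918×10⁻⁴ K⁻¹
0–120 m: 1.9 × 120 × 2.934×10⁻⁴ = 0.0668952 m
120–850 m: 730 × 0.84 × 1.842×10⁻⁴ = 0.11295144 m
0.918×10⁻⁴ × 1400 × 0.56 = 0.0719712 m
Δh = 0.0668952 + 0.11295144 + 0.0719712 = 0.25181784 m

Δh ≈ 0.25 m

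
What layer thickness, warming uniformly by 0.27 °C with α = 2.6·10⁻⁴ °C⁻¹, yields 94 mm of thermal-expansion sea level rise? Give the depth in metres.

H = Δh/(αΔT) = 0.094 / (2.6×10⁻⁴ × 0.27) ≈ 1339 m

about 1340 m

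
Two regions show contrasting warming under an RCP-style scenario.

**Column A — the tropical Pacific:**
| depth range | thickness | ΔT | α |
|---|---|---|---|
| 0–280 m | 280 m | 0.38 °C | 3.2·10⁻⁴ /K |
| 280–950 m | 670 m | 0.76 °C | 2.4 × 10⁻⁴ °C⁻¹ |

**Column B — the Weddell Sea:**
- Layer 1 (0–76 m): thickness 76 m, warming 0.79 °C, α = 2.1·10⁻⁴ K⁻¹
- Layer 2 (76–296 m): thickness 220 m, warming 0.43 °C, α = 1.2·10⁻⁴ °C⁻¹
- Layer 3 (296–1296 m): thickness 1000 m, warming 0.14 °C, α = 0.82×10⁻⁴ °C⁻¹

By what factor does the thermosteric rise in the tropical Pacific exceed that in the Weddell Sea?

a factor of 4.4

A 0–280 m: 3.2×10⁻⁴ × 280 × 0.38 = 0.034048 m
A Layer 2: 2.4×10⁻⁴ × 0.76 × 670 = 0.122208 m
A total: 0.156256 m
B Layer 1: 0.79 × 2.1×10⁻⁴ × 76 = 0.0126084 m
B 76–296 m: 220 × 0.43 × 1.2×10⁻⁴ = 0.011352 m
B 0.82×10⁻⁴ × 0.14 × 1000 = 0.01148 m
B total: 0.0354404 m
Ratio: 0.156256 / 0.0354404 ≈ 4.409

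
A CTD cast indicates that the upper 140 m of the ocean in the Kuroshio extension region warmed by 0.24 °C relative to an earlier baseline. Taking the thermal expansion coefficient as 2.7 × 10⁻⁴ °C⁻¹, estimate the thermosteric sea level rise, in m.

about 0.00907 m

Δh = αΔT·H = 2.7×10⁻⁴ × 0.24 × 140 = 0.009072 m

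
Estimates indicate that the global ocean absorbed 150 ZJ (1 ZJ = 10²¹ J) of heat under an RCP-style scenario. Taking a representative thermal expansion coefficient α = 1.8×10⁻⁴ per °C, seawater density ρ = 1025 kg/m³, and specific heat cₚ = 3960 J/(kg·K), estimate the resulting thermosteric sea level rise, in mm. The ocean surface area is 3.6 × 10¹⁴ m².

18 mm of thermosteric rise

Per unit area: Q = 150×10²¹ / (3.6×10¹⁴) ≈ 4.167×10⁸ J/m²
Δh = αQ/(ρcₚ) = 1.8×10⁻⁴ × 4.167×10⁸ / (1025 × 3960) ≈ 0.018479 m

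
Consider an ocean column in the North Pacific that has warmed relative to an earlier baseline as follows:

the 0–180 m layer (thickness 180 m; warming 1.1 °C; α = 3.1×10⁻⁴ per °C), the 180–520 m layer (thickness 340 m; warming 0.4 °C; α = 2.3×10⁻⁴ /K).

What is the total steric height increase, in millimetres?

Layer 1: 180 × 1.1 × 3.1×10⁻⁴ = 0.06138 m
Layer 2: 340 × 0.4 × 2.3×10⁻⁴ = 0.03128 m
Δh = 0.06138 + 0.03128 = 0.09266 m

93 mm of thermosteric rise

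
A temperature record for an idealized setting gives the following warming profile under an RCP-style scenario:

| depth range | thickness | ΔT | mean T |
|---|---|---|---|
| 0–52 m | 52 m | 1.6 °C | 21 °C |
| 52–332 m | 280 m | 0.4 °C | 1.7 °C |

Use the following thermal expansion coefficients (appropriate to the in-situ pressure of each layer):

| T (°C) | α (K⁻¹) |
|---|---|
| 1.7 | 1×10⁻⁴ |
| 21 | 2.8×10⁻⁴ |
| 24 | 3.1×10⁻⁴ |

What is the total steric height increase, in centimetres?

Layer 1 at 21 °C → α = 2.8×10⁻⁴ K⁻¹
Layer 2 at 1.7 °C → α = 1×10⁻⁴ K⁻¹
0–52 m: 2.8×10⁻⁴ × 1.6 × 52 = 0.023296 m
52–332 m: 1×10⁻⁴ × 280 × 0.4 = 0.01120 m
Δh = 0.023296 + 0.01120 = 0.034496 m ≈ 3.4 cm

about 3.4 cm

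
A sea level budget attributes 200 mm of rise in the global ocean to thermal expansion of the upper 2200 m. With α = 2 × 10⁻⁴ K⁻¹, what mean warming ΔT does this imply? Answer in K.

ΔT = Δh/(αH) = 0.2 / (2×10⁻⁴ × 2200) ≈ 0.4545 K

about 0.45 K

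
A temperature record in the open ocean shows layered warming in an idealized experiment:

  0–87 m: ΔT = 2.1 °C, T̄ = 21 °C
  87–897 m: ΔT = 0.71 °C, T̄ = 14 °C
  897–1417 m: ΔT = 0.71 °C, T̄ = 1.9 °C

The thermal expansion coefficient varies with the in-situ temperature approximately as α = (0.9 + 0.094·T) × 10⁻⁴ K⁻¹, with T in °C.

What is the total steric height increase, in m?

about 0.220 m

Layer 1: α = (0.9 + 0.094×21)×10⁻⁴ = 2.874×10⁻⁴ K⁻¹
Layer 2: α = (0.9 + 0.094×14)×10⁻⁴ = 2.216×10⁻⁴ K⁻¹
Layer 3: α = (0.9 + 0.094×1.9)×10⁻⁴ = 1.0786×10⁻⁴ K⁻¹
0–87 m: 2.874×10⁻⁴ × 2.1 × 87 = 0.05250798 m
Layer 2: 810 × 0.71 × 2.216×10⁻⁴ = 0.12744216 m
0.71 × 1.0786×10⁻⁴ × 520 = 0.039821912 m
Δh = 0.05250798 + 0.12744216 + 0.039821912 = 0.219772052 m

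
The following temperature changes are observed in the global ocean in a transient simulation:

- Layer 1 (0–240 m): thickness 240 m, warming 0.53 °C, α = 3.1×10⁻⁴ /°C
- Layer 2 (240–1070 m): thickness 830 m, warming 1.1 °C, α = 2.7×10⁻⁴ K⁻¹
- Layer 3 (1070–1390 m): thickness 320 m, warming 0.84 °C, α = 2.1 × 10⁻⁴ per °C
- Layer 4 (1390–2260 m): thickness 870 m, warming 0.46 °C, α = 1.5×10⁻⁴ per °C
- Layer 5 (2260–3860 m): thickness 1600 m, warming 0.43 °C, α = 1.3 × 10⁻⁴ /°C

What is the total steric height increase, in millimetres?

Layer 1: 3.1×10⁻⁴ × 240 × 0.53 = 0.039432 m
830 × 1.1 × 2.7×10⁻⁴ = 0.24651 m
320 × 0.84 × 2.1×10⁻⁴ = 0.056448 m
1390–2260 m: 870 × 1.5×10⁻⁴ × 0.46 = 0.06003 m
Layer 5: 1.3×10⁻⁴ × 1600 × 0.43 = 0.08944 m
Δh = 0.039432 + 0.24651 + 0.056448 + 0.06003 + 0.08944 = 0.49186 m

492 mm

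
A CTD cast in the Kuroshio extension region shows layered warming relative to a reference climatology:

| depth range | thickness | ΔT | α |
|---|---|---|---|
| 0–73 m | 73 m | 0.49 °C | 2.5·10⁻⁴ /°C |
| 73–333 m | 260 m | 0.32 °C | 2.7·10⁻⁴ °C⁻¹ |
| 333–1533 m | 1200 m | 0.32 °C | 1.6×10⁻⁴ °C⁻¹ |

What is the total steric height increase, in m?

Δh = 0.0928 m

2.5×10⁻⁴ × 73 × 0.49 = 0.0089425 m
Layer 2: 2.7×10⁻⁴ × 260 × 0.32 = 0.022464 m
1200 × 0.32 × 1.6×10⁻⁴ = 0.06144 m
Δh = 0.0089425 + 0.022464 + 0.06144 = 0.0928465 m ≈ 0.0928 m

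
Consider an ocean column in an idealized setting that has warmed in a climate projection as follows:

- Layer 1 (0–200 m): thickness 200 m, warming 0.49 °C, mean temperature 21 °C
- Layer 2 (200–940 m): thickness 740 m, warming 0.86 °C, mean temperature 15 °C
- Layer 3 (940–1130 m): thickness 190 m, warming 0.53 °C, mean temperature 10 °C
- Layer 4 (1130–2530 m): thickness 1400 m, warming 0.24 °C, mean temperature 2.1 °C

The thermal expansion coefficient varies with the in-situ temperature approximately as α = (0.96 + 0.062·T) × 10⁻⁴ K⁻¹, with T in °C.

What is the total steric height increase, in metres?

Layer 1: α = (0.96 + 0.062×21)×10⁻⁴ = 2.262×10⁻⁴ K⁻¹
Layer 2: α = (0.96 + 0.062×15)×10⁻⁴ = 1.89×10⁻⁴ K⁻¹
Layer 3: α = (0.96 + 0.062×10)×10⁻⁴ = 1.58×10⁻⁴ K⁻¹
Layer 4: α = (0.96 + 0.062×2.1)×10⁻⁴ = 1.0902×10⁻⁴ K⁻¹
0–200 m: 2.262×10⁻⁴ × 200 × 0.49 = 0.0221676 m
740 × 0.86 × 1.89×10⁻⁴ = 0.1202796 m
Layer 3: 190 × 0.53 × 1.58×10⁻⁴ = 0.0159106 m
1.0902×10⁻⁴ × 0.24 × 1400 = 0.03663072 m
Δh = 0.0221676 + 0.1202796 + 0.0159106 + 0.03663072 = 0.19498852 m

0.195 m of thermosteric rise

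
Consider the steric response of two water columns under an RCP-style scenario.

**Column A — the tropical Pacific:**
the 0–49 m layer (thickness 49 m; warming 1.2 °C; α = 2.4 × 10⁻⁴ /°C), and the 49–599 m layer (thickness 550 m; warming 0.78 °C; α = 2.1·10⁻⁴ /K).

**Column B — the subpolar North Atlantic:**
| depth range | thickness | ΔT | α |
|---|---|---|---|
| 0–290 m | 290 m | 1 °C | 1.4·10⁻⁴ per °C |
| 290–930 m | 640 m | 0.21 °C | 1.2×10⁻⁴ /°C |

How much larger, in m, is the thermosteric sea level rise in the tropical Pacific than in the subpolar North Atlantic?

A 0–49 m: 2.4×10⁻⁴ × 1.2 × 49 = 0.014112 m
A 2.1×10⁻⁴ × 0.78 × 550 = 0.09009 m
A total: 0.104202 m
B 0–290 m: 1 × 290 × 1.4×10⁻⁴ = 0.04060 m
B 640 × 0.21 × 1.2×10⁻⁴ = 0.016128 m
B total: 0.056728 m
Difference: 0.104202 − 0.056728 = 0.047474 m

Δh_A − Δh_B ≈ 0.047 m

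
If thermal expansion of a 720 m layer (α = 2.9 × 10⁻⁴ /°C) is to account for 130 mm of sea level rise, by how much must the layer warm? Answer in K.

0.623 K

ΔT = Δh/(αH) = 0.13 / (2.9×10⁻⁴ × 720) ≈ 0.6226 K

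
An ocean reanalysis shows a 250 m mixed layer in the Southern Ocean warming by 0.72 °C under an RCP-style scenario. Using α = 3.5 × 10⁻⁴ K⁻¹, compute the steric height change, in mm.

Δh = αΔT·H = 3.5×10⁻⁴ × 0.72 × 250 = 0.06300 m

Δh = 63 mm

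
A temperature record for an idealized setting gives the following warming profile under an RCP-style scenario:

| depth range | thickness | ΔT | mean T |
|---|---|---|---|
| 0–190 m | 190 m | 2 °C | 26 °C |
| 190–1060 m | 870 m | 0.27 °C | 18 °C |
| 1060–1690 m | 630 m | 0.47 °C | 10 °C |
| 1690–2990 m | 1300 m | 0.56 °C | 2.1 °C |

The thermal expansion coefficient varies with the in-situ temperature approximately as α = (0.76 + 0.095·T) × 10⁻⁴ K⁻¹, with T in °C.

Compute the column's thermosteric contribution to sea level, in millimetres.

Layer 1: α = (0.76 + 0.095×26)×10⁻⁴ = 3.23×10⁻⁴ K⁻¹
Layer 2: α = (0.76 + 0.095×18)×10⁻⁴ = 2.47×10⁻⁴ K⁻¹
Layer 3: α = (0.76 + 0.095×10)×10⁻⁴ = 1.71×10⁻⁴ K⁻¹
Layer 4: α = (0.76 + 0.095×2.1)×10⁻⁴ = 0.9595×10⁻⁴ K⁻¹
190 × 2 × 3.23×10⁻⁴ = 0.12274 m
870 × 0.27 × 2.47×10⁻⁴ = 0.0580203 m
1060–1690 m: 1.71×10⁻⁴ × 630 × 0.47 = 0.0506331 m
0.9595×10⁻⁴ × 0.56 × 1300 = 0.0698516 m
Δh = 0.12274 + 0.0580203 + 0.0506331 + 0.0698516 = 0.301245 m ≈ 301 mm

301 mm of thermosteric rise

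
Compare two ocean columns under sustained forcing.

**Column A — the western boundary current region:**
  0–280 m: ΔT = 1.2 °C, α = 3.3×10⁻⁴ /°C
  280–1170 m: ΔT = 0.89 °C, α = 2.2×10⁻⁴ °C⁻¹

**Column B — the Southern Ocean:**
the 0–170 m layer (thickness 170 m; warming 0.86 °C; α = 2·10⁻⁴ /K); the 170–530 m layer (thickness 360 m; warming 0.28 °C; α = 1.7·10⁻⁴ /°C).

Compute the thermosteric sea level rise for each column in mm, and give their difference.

A Layer 1: 3.3×10⁻⁴ × 1.2 × 280 = 0.11088 m
A Layer 2: 0.89 × 2.2×10⁻⁴ × 890 = 0.174262 m
A total: 0.285142 m
B Layer 1: 170 × 2×10⁻⁴ × 0.86 = 0.02924 m
B 170–530 m: 360 × 1.7×10⁻⁴ × 0.28 = 0.017136 m
B total: 0.046376 m
Difference: 0.285142 − 0.046376 = 0.238766 m

Δh_A ≈ 290 mm, Δh_B ≈ 46 mm; difference ≈ 240 mm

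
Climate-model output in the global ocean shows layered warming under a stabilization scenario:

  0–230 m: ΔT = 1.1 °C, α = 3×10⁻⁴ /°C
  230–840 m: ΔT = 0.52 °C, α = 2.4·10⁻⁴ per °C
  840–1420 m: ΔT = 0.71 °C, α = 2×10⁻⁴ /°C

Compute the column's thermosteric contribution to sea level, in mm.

0–230 m: 230 × 3×10⁻⁴ × 1.1 = 0.07590 m
230–840 m: 0.52 × 610 × 2.4×10⁻⁴ = 0.076128 m
840–1420 m: 580 × 0.71 × 2×10⁻⁴ = 0.08236 m
Δh = 0.07590 + 0.076128 + 0.08236 = 0.234388 m ≈ 234 mm

about 234 mm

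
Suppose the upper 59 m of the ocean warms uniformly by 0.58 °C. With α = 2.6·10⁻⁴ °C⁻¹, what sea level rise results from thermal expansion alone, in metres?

Δh = αΔT·H = 2.6×10⁻⁴ × 0.58 × 59 = 0.0088972 m

0.00890 m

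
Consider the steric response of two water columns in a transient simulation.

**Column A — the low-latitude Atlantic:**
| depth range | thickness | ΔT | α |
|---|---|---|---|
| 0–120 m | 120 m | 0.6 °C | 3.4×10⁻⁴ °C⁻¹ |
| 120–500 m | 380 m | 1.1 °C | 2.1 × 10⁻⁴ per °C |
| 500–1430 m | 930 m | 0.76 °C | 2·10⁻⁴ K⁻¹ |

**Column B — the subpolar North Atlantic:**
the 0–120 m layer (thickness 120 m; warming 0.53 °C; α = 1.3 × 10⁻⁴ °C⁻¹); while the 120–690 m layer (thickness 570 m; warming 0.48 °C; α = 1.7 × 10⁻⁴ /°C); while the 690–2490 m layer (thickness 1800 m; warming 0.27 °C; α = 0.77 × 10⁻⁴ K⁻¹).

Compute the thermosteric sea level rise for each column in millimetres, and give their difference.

A: 254 mm; B: 92.2 mm; difference 161 mm

A 0–120 m: 120 × 3.4×10⁻⁴ × 0.6 = 0.02448 m
A 1.1 × 380 × 2.1×10⁻⁴ = 0.08778 m
A 2×10⁻⁴ × 930 × 0.76 = 0.14136 m
A total: 0.25362 m
B 0–120 m: 0.53 × 120 × 1.3×10⁻⁴ = 0.008268 m
B 0.48 × 570 × 1.7×10⁻⁴ = 0.046512 m
B 690–2490 m: 1800 × 0.77×10⁻⁴ × 0.27 = 0.037422 m
B total: 0.092202 m
Difference: 0.25362 − 0.092202 = 0.161418 m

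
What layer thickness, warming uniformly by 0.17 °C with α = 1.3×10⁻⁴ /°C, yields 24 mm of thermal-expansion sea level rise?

about 1100 m

H = Δh/(αΔT) = 0.024 / (1.3×10⁻⁴ × 0.17) ≈ 1086 m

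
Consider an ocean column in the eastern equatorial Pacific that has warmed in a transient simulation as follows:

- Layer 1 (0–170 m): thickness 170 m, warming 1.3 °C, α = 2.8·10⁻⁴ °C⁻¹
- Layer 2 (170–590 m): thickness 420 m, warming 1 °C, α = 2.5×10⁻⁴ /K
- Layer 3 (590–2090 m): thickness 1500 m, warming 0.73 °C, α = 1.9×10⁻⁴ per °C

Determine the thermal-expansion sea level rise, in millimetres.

Layer 1: 1.3 × 170 × 2.8×10⁻⁴ = 0.06188 m
1 × 2.5×10⁻⁴ × 420 = 0.10500 m
0.73 × 1.9×10⁻⁴ × 1500 = 0.20805 m
Δh = 0.06188 + 0.10500 + 0.20805 = 0.37493 m

375 mm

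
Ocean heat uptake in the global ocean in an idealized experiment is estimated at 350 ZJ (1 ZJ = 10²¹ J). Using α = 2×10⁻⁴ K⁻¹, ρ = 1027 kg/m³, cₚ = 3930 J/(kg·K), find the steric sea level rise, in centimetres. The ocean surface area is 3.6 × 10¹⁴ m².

Δh = 4.82 cm

Per unit area: Q = 350×10²¹ / (3.6×10¹⁴) ≈ 9.722×10⁸ J/m²
Δh = αQ/(ρcₚ) = 2×10⁻⁴ × 9.722×10⁸ / (1027 × 3930) ≈ 0.048175 m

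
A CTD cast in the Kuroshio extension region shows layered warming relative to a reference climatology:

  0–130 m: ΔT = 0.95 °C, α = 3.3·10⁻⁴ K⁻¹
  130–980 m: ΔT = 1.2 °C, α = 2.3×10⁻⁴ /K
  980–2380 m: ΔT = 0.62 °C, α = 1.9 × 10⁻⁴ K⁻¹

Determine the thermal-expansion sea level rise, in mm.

about 440 mm

0.95 × 130 × 3.3×10⁻⁴ = 0.040755 m
Layer 2: 850 × 2.3×10⁻⁴ × 1.2 = 0.23460 m
Layer 3: 0.62 × 1400 × 1.9×10⁻⁴ = 0.16492 m
Δh = 0.040755 + 0.23460 + 0.16492 = 0.440275 m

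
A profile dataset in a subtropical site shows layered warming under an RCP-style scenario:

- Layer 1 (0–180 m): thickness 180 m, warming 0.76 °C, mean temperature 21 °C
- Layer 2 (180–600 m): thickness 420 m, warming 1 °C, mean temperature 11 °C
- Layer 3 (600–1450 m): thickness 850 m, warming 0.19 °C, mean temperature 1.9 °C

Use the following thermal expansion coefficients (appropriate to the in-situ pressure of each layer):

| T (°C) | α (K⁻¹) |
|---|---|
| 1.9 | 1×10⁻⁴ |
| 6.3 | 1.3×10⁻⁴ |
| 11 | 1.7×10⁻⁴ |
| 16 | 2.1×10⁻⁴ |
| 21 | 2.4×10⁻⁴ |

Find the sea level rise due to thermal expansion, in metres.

Layer 1 at 21 °C → α = 2.4×10⁻⁴ K⁻¹
Layer 2 at 11 °C → α = 1.7×10⁻⁴ K⁻¹
Layer 3 at 1.9 °C → α = 1×10⁻⁴ K⁻¹
Layer 1: 180 × 2.4×10⁻⁴ × 0.76 = 0.032832 m
180–600 m: 1.7×10⁻⁴ × 420 × 1 = 0.07140 m
1×10⁻⁴ × 0.19 × 850 = 0.01615 m
Δh = 0.032832 + 0.07140 + 0.01615 = 0.120382 m ≈ 0.120 m

0.120 m of thermosteric rise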